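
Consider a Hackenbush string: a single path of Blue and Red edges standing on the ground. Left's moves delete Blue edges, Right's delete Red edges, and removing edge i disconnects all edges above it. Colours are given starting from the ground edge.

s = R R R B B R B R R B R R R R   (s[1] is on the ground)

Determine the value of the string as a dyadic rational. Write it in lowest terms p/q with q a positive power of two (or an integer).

-4831/2048

Build v(s[:k]) for k = 1..14, string s = R R R B B R B R R B R R R R.
v_1 [R]  L=[·]  R=[0]  ⇒ -1
v_2 [RR]  L=[·]  R=[-1, 0]  ⇒ -2
v_3 [RRR]  L=[·]  R=[-2, -1, 0]  ⇒ -3
v_4 [RRRB]  L=[-3]  R=[-2, -1, 0]  ⇒ -5/2
v_5 [RRRBB]  L=[-3, -5/2]  R=[-2, -1, 0]  ⇒ -9/4
v_6 [RRRBBR]  L=[-3, -5/2]  R=[-9/4, -2, -1, 0]  ⇒ -19/8
v_7 [RRRBBRB]  L=[-3, -5/2, -19/8]  R=[-9/4, -2, -1, 0]  ⇒ -37/16
v_8 [RRRBBRBR]  L=[-3, -5/2, -19/8]  R=[-37/16, -9/4, -2, -1, 0]  ⇒ -75/32
v_9 [RRRBBRBRR]  L=[-3, -5/2, -19/8]  R=[-75/32, -37/16, -9/4, -2, -1, 0]  ⇒ -151/64
v_10 [RRRBBRBRRB]  L=[-3, -5/2, -19/8, -151/64]  R=[-75/32, -37/16, -9/4, -2, -1, 0]  ⇒ -301/128
v_11 [RRRBBRBRRBR]  L=[-3, -5/2, -19/8, -151/64]  R=[-301/128, -75/32, -37/16, -9/4, -2, -1, 0]  ⇒ -603/256
v_12 [RRRBBRBRRBRR]  L=[-3, -5/2, -19/8, -151/64]  R=[-603/256, -301/128, -75/32, -37/16, -9/4, -2, -1, 0]  ⇒ -1207/512
v_13 [RRRBBRBRRBRRR]  L=[-3, -5/2, -19/8, -151/64]  R=[-1207/512, -603/256, -301/128, -75/32, -37/16, -9/4, -2, -1, 0]  ⇒ -2415/1024
v_14 [RRRBBRBRRBRRRR]  L=[-3, -5/2, -19/8, -151/64]  R=[-2415/1024, -1207/512, -603/256, -301/128, -75/32, -37/16, -9/4, -2, -1, 0]  ⇒ -4831/2048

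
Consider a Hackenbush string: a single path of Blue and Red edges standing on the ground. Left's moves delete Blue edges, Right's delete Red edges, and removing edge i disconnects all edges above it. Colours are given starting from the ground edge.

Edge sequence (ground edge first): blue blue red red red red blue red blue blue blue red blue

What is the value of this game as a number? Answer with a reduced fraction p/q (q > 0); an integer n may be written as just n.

2235/2048

G_1 [b]  L=[0]  R=[·]  ⇒ 1
G_2 [bb]  L=[0 1]  R=[·]  ⇒ 2
G_3 [bbr]  L=[0 1]  R=[2]  ⇒ 3/2
G_4 [bbrr]  L=[0 1]  R=[3/2 2]  ⇒ 5/4
G_5 [bbrrr]  L=[0 1]  R=[5/4 3/2 2]  ⇒ 9/8
G_6 [bbrrrr]  L=[0 1]  R=[9/8 5/4 3/2 2]  ⇒ 17/16
G_7 [bbrrrrb]  L=[0 1 17/16]  R=[9/8 5/4 3/2 2]  ⇒ 35/32
G_8 [bbrrrrbr]  L=[0 1 17/16]  R=[35/32 9/8 5/4 3/2 2]  ⇒ 69/64
G_9 [bbrrrrbrb]  L=[0 1 17/16 69/64]  R=[35/32 9/8 5/4 3/2 2]  ⇒ 139/128
G_10 [bbrrrrbrbb]  L=[0 1 17/16 69/64 139/128]  R=[35/32 9/8 5/4 3/2 2]  ⇒ 279/256
G_11 [bbrrrrbrbbb]  L=[0 1 17/16 69/64 139/128 279/256]  R=[35/32 9/8 5/4 3/2 2]  ⇒ 559/512
G_12 [bbrrrrbrbbbr]  L=[0 1 17/16 69/64 139/128 279/256]  R=[559/512 35/32 9/8 5/4 3/2 2]  ⇒ 1117/1024
G_13 [bbrrrrbrbbbrb]  L=[0 1 17/16 69/64 139/128 279/256 1117/1024]  R=[559/512 35/32 9/8 5/4 3/2 2]  ⇒ 2235/2048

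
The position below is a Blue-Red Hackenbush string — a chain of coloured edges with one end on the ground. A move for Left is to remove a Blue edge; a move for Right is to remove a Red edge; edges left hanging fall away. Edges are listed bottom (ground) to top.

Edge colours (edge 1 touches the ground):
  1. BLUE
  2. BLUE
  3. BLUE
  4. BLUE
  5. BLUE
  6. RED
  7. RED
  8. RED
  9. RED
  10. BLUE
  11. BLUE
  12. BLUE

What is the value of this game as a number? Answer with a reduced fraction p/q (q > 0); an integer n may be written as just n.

527/128

Prefix values for BLUE BLUE BLUE BLUE BLUE RED RED RED RED BLUE BLUE BLUE via {L|R} + simplicity:
G(B) = { 0 | none } so 1
G(BB) = { 0 1 | none } so 2
G(BBB) = { 0 1 2 | none } so 3
G(BBBB) = { 0 1 2 3 | none } so 4
G(BBBBB) = { 0 1 2 3 4 | none } so 5
G(BBBBBR) = { 0 1 2 3 4 | 5 } so 9/2
G(BBBBBRR) = { 0 1 2 3 4 | 9/2 5 } so 17/4
G(BBBBBRRR) = { 0 1 2 3 4 | 17/4 9/2 5 } so 33/8
G(BBBBBRRRR) = { 0 1 2 3 4 | 33/8 17/4 9/2 5 } so 65/16
G(BBBBBRRRRB) = { 0 1 2 3 4 65/16 | 33/8 17/4 9/2 5 } so 131/32
G(BBBBBRRRRBB) = { 0 1 2 3 4 65/16 131/32 | 33/8 17/4 9/2 5 } so 263/64
G(BBBBBRRRRBBB) = { 0 1 2 3 4 65/16 131/32 263/64 | 33/8 17/4 9/2 5 } so 527/128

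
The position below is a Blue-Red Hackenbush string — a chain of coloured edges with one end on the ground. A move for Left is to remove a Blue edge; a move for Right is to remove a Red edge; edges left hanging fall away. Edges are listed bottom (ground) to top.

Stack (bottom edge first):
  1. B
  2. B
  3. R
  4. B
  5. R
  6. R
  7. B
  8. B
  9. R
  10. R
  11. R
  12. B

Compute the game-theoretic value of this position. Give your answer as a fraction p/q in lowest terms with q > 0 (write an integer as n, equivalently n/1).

1635/1024

B: Left { 0 }, Right { none } = simplest 1
BB: Left { 0; 1 }, Right { none } = simplest 2
BBR: Left { 0; 1 }, Right { 2 } = simplest 3/2
BBRB: Left { 0; 1; 3/2 }, Right { 2 } = simplest 7/4
BBRBR: Left { 0; 1; 3/2 }, Right { 7/4; 2 } = simplest 13/8
BBRBRR: Left { 0; 1; 3/2 }, Right { 13/8; 7/4; 2 } = simplest 25/16
BBRBRRB: Left { 0; 1; 3/2; 25/16 }, Right { 13/8; 7/4; 2 } = simplest 51/32
BBRBRRBB: Left { 0; 1; 3/2; 25/16; 51/32 }, Right { 13/8; 7/4; 2 } = simplest 103/64
BBRBRRBBR: Left { 0; 1; 3/2; 25/16; 51/32 }, Right { 103/64; 13/8; 7/4; 2 } = simplest 205/128
BBRBRRBBRR: Left { 0; 1; 3/2; 25/16; 51/32 }, Right { 205/128; 103/64; 13/8; 7/4; 2 } = simplest 409/256
BBRBRRBBRRR: Left { 0; 1; 3/2; 25/16; 51/32 }, Right { 409/256; 205/128; 103/64; 13/8; 7/4; 2 } = simplest 817/512
BBRBRRBBRRRB: Left { 0; 1; 3/2; 25/16; 51/32; 817/512 }, Right { 409/256; 205/128; 103/64; 13/8; 7/4; 2 } = simplest 1635/1024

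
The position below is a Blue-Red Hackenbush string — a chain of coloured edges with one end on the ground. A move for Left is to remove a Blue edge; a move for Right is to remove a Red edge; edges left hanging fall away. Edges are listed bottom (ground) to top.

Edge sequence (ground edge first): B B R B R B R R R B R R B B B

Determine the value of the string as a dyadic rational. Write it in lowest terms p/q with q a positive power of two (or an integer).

Build val(s[:k]) for k = 1..15, string s = B B R B R B R R R B R R B B B.
step 1: add B to get B; options L={ 0 } R={ none } so 1
step 2: add B to get BB; options L={ 0; 1 } R={ none } so 2
step 3: add R to get BBR; options L={ 0; 1 } R={ 2 } so 3/2
step 4: add B to get BBRB; options L={ 0; 1; 3/2 } R={ 2 } so 7/4
step 5: add R to get BBRBR; options L={ 0; 1; 3/2 } R={ 7/4; 2 } so 13/8
step 6: add B to get BBRBRB; options L={ 0; 1; 3/2; 13/8 } R={ 7/4; 2 } so 27/16
step 7: add R to get BBRBRBR; options L={ 0; 1; 3/2; 13/8 } R={ 27/16; 7/4; 2 } so 53/32
step 8: add R to get BBRBRBRR; options L={ 0; 1; 3/2; 13/8 } R={ 53/32; 27/16; 7/4; 2 } so 105/64
step 9: add R to get BBRBRBRRR; options L={ 0; 1; 3/2; 13/8 } R={ 105/64; 53/32; 27/16; 7/4; 2 } so 209/128
step 10: add B to get BBRBRBRRRB; options L={ 0; 1; 3/2; 13/8; 209/128 } R={ 105/64; 53/32; 27/16; 7/4; 2 } so 419/256
step 11: add R to get BBRBRBRRRBR; options L={ 0; 1; 3/2; 13/8; 209/128 } R={ 419/256; 105/64; 53/32; 27/16; 7/4; 2 } so 837/512
step 12: add R to get BBRBRBRRRBRR; options L={ 0; 1; 3/2; 13/8; 209/128 } R={ 837/512; 419/256; 105/64; 53/32; 27/16; 7/4; 2 } so 1673/1024
step 13: add B to get BBRBRBRRRBRRB; options L={ 0; 1; 3/2; 13/8; 209/128; 1673/1024 } R={ 837/512; 419/256; 105/64; 53/32; 27/16; 7/4; 2 } so 3347/2048
step 14: add B to get BBRBRBRRRBRRBB; options L={ 0; 1; 3/2; 13/8; 209/128; 1673/1024; 3347/2048 } R={ 837/512; 419/256; 105/64; 53/32; 27/16; 7/4; 2 } so 6695/4096
step 15: add B to get BBRBRBRRRBRRBBB; options L={ 0; 1; 3/2; 13/8; 209/128; 1673/1024; 3347/2048; 6695/4096 } R={ 837/512; 419/256; 105/64; 53/32; 27/16; 7/4; 2 } so 13391/8192

13391/8192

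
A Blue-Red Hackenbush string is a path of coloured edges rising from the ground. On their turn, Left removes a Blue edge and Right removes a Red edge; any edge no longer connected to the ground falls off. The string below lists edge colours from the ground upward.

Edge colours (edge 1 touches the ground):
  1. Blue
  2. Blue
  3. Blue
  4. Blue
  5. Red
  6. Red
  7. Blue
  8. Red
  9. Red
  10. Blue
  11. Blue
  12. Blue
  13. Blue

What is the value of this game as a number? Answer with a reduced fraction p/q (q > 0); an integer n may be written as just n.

1695/512

B: Left { 0 }, Right { · } -> simplest 1
BB: Left { 0 1 }, Right { · } -> simplest 2
BBB: Left { 0 1 2 }, Right { · } -> simplest 3
BBBB: Left { 0 1 2 3 }, Right { · } -> simplest 4
BBBBR: Left { 0 1 2 3 }, Right { 4 } -> simplest 7/2
BBBBRR: Left { 0 1 2 3 }, Right { 7/2 4 } -> simplest 13/4
BBBBRRB: Left { 0 1 2 3 13/4 }, Right { 7/2 4 } -> simplest 27/8
BBBBRRBR: Left { 0 1 2 3 13/4 }, Right { 27/8 7/2 4 } -> simplest 53/16
BBBBRRBRR: Left { 0 1 2 3 13/4 }, Right { 53/16 27/8 7/2 4 } -> simplest 105/32
BBBBRRBRRB: Left { 0 1 2 3 13/4 105/32 }, Right { 53/16 27/8 7/2 4 } -> simplest 211/64
BBBBRRBRRBB: Left { 0 1 2 3 13/4 105/32 211/64 }, Right { 53/16 27/8 7/2 4 } -> simplest 423/128
BBBBRRBRRBBB: Left { 0 1 2 3 13/4 105/32 211/64 423/128 }, Right { 53/16 27/8 7/2 4 } -> simplest 847/256
BBBBRRBRRBBBB: Left { 0 1 2 3 13/4 105/32 211/64 423/128 847/256 }, Right { 53/16 27/8 7/2 4 } -> simplest 1695/512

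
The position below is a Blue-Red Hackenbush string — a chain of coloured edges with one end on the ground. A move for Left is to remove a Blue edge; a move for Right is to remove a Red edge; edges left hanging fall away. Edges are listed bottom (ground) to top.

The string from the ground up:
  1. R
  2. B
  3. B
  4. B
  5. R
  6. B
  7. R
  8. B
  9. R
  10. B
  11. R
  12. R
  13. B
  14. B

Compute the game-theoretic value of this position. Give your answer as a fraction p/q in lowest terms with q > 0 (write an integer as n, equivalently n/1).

-1369/8192

R: Left { — }, Right { 0 } — simplest -1
RB: Left { -1 }, Right { 0 } — simplest -1/2
RBB: Left { -1; -1/2 }, Right { 0 } — simplest -1/4
RBBB: Left { -1; -1/2; -1/4 }, Right { 0 } — simplest -1/8
RBBBR: Left { -1; -1/2; -1/4 }, Right { -1/8; 0 } — simplest -3/16
RBBBRB: Left { -1; -1/2; -1/4; -3/16 }, Right { -1/8; 0 } — simplest -5/32
RBBBRBR: Left { -1; -1/2; -1/4; -3/16 }, Right { -5/32; -1/8; 0 } — simplest -11/64
RBBBRBRB: Left { -1; -1/2; -1/4; -3/16; -11/64 }, Right { -5/32; -1/8; 0 } — simplest -21/128
RBBBRBRBR: Left { -1; -1/2; -1/4; -3/16; -11/64 }, Right { -21/128; -5/32; -1/8; 0 } — simplest -43/256
RBBBRBRBRB: Left { -1; -1/2; -1/4; -3/16; -11/64; -43/256 }, Right { -21/128; -5/32; -1/8; 0 } — simplest -85/512
RBBBRBRBRBR: Left { -1; -1/2; -1/4; -3/16; -11/64; -43/256 }, Right { -85/512; -21/128; -5/32; -1/8; 0 } — simplest -171/1024
RBBBRBRBRBRR: Left { -1; -1/2; -1/4; -3/16; -11/64; -43/256 }, Right { -171/1024; -85/512; -21/128; -5/32; -1/8; 0 } — simplest -343/2048
RBBBRBRBRBRRB: Left { -1; -1/2; -1/4; -3/16; -11/64; -43/256; -343/2048 }, Right { -171/1024; -85/512; -21/128; -5/32; -1/8; 0 } — simplest -685/4096
RBBBRBRBRBRRBB: Left { -1; -1/2; -1/4; -3/16; -11/64; -43/256; -343/2048; -685/4096 }, Right { -171/1024; -85/512; -21/128; -5/32; -1/8; 0 } — simplest -1369/8192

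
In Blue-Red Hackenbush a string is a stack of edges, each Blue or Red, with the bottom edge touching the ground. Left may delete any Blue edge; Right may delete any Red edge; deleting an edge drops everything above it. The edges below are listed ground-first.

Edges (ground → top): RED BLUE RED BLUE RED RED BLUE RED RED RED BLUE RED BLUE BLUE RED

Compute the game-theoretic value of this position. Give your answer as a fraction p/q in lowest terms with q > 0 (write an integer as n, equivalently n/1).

Prefix values for RED BLUE RED BLUE RED RED BLUE RED RED RED BLUE RED BLUE BLUE RED via {L|R} + simplicity:
edge 1 of 15 (RED): { — | 0 } so -1
edge 2 of 15 (BLUE): { -1 | 0 } so -1/2
edge 3 of 15 (RED): { -1 | -1/2 0 } so -3/4
edge 4 of 15 (BLUE): { -1 -3/4 | -1/2 0 } so -5/8
edge 5 of 15 (RED): { -1 -3/4 | -5/8 -1/2 0 } so -11/16
edge 6 of 15 (RED): { -1 -3/4 | -11/16 -5/8 -1/2 0 } so -23/32
edge 7 of 15 (BLUE): { -1 -3/4 -23/32 | -11/16 -5/8 -1/2 0 } so -45/64
edge 8 of 15 (RED): { -1 -3/4 -23/32 | -45/64 -11/16 -5/8 -1/2 0 } so -91/128
edge 9 of 15 (RED): { -1 -3/4 -23/32 | -91/128 -45/64 -11/16 -5/8 -1/2 0 } so -183/256
edge 10 of 15 (RED): { -1 -3/4 -23/32 | -183/256 -91/128 -45/64 -11/16 -5/8 -1/2 0 } so -367/512
edge 11 of 15 (BLUE): { -1 -3/4 -23/32 -367/512 | -183/256 -91/128 -45/64 -11/16 -5/8 -1/2 0 } so -733/1024
edge 12 of 15 (RED): { -1 -3/4 -23/32 -367/512 | -733/1024 -183/256 -91/128 -45/64 -11/16 -5/8 -1/2 0 } so -1467/2048
edge 13 of 15 (BLUE): { -1 -3/4 -23/32 -367/512 -1467/2048 | -733/1024 -183/256 -91/128 -45/64 -11/16 -5/8 -1/2 0 } so -2933/4096
edge 14 of 15 (BLUE): { -1 -3/4 -23/32 -367/512 -1467/2048 -2933/4096 | -733/1024 -183/256 -91/128 -45/64 -11/16 -5/8 -1/2 0 } so -5865/8192
edge 15 of 15 (RED): { -1 -3/4 -23/32 -367/512 -1467/2048 -2933/4096 | -5865/8192 -733/1024 -183/256 -91/128 -45/64 -11/16 -5/8 -1/2 0 } so -11731/16384

-11731/16384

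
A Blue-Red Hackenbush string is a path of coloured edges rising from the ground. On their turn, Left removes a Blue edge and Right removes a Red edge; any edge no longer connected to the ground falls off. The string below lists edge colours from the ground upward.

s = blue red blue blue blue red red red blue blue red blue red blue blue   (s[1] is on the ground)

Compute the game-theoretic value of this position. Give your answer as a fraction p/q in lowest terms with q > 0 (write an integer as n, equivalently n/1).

14551/16384

Build val(s[:k]) for k = 1..15, string s = blue red blue blue blue red red red blue blue red blue red blue blue.
step 1: add blue to get b; options L={ 0 } R={ · } = 1
step 2: add red to get br; options L={ 0 } R={ 1 } = 1/2
step 3: add blue to get brb; options L={ 0; 1/2 } R={ 1 } = 3/4
step 4: add blue to get brbb; options L={ 0; 1/2; 3/4 } R={ 1 } = 7/8
step 5: add blue to get brbbb; options L={ 0; 1/2; 3/4; 7/8 } R={ 1 } = 15/16
step 6: add red to get brbbbr; options L={ 0; 1/2; 3/4; 7/8 } R={ 15/16; 1 } = 29/32
step 7: add red to get brbbbrr; options L={ 0; 1/2; 3/4; 7/8 } R={ 29/32; 15/16; 1 } = 57/64
step 8: add red to get brbbbrrr; options L={ 0; 1/2; 3/4; 7/8 } R={ 57/64; 29/32; 15/16; 1 } = 113/128
step 9: add blue to get brbbbrrrb; options L={ 0; 1/2; 3/4; 7/8; 113/128 } R={ 57/64; 29/32; 15/16; 1 } = 227/256
step 10: add blue to get brbbbrrrbb; options L={ 0; 1/2; 3/4; 7/8; 113/128; 227/256 } R={ 57/64; 29/32; 15/16; 1 } = 455/512
step 11: add red to get brbbbrrrbbr; options L={ 0; 1/2; 3/4; 7/8; 113/128; 227/256 } R={ 455/512; 57/64; 29/32; 15/16; 1 } = 909/1024
step 12: add blue to get brbbbrrrbbrb; options L={ 0; 1/2; 3/4; 7/8; 113/128; 227/256; 909/1024 } R={ 455/512; 57/64; 29/32; 15/16; 1 } = 1819/2048
step 13: add red to get brbbbrrrbbrbr; options L={ 0; 1/2; 3/4; 7/8; 113/128; 227/256; 909/1024 } R={ 1819/2048; 455/512; 57/64; 29/32; 15/16; 1 } = 3637/4096
step 14: add blue to get brbbbrrrbbrbrb; options L={ 0; 1/2; 3/4; 7/8; 113/128; 227/256; 909/1024; 3637/4096 } R={ 1819/2048; 455/512; 57/64; 29/32; 15/16; 1 } = 7275/8192
step 15: add blue to get brbbbrrrbbrbrbb; options L={ 0; 1/2; 3/4; 7/8; 113/128; 227/256; 909/1024; 3637/4096; 7275/8192 } R={ 1819/2048; 455/512; 57/64; 29/32; 15/16; 1 } = 14551/16384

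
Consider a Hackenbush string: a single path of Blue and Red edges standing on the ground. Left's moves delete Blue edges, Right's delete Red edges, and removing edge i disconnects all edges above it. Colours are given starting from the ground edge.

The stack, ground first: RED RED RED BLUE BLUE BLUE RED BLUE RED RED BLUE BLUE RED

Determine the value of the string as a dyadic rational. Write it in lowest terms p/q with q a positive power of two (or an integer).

Recurse on prefixes of the 13-edge string RED RED RED BLUE BLUE BLUE RED BLUE RED RED BLUE BLUE RED:
edge 1 of 13 (RED): { — | 0 } gives -1
edge 2 of 13 (RED): { — | -1 0 } gives -2
edge 3 of 13 (RED): { — | -2 -1 0 } gives -3
edge 4 of 13 (BLUE): { -3 | -2 -1 0 } gives -5/2
edge 5 of 13 (BLUE): { -3 -5/2 | -2 -1 0 } gives -9/4
edge 6 of 13 (BLUE): { -3 -5/2 -9/4 | -2 -1 0 } gives -17/8
edge 7 of 13 (RED): { -3 -5/2 -9/4 | -17/8 -2 -1 0 } gives -35/16
edge 8 of 13 (BLUE): { -3 -5/2 -9/4 -35/16 | -17/8 -2 -1 0 } gives -69/32
edge 9 of 13 (RED): { -3 -5/2 -9/4 -35/16 | -69/32 -17/8 -2 -1 0 } gives -139/64
edge 10 of 13 (RED): { -3 -5/2 -9/4 -35/16 | -139/64 -69/32 -17/8 -2 -1 0 } gives -279/128
edge 11 of 13 (BLUE): { -3 -5/2 -9/4 -35/16 -279/128 | -139/64 -69/32 -17/8 -2 -1 0 } gives -557/256
edge 12 of 13 (BLUE): { -3 -5/2 -9/4 -35/16 -279/128 -557/256 | -139/64 -69/32 -17/8 -2 -1 0 } gives -1113/512
edge 13 of 13 (RED): { -3 -5/2 -9/4 -35/16 -279/128 -557/256 | -1113/512 -139/64 -69/32 -17/8 -2 -1 0 } gives -2227/1024

-2227/1024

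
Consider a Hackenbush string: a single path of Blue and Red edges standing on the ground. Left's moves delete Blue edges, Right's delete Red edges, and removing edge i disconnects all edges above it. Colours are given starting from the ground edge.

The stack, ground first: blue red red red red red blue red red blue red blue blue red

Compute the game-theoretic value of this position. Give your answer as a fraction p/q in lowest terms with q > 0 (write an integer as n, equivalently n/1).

301/8192

step 1: add blue to get b; options L={ 0 } R={  } gives 1
step 2: add red to get br; options L={ 0 } R={ 1 } gives 1/2
step 3: add red to get brr; options L={ 0 } R={ 1/2, 1 } gives 1/4
step 4: add red to get brrr; options L={ 0 } R={ 1/4, 1/2, 1 } gives 1/8
step 5: add red to get brrrr; options L={ 0 } R={ 1/8, 1/4, 1/2, 1 } gives 1/16
step 6: add red to get brrrrr; options L={ 0 } R={ 1/16, 1/8, 1/4, 1/2, 1 } gives 1/32
step 7: add blue to get brrrrrb; options L={ 0, 1/32 } R={ 1/16, 1/8, 1/4, 1/2, 1 } gives 3/64
step 8: add red to get brrrrrbr; options L={ 0, 1/32 } R={ 3/64, 1/16, 1/8, 1/4, 1/2, 1 } gives 5/128
step 9: add red to get brrrrrbrr; options L={ 0, 1/32 } R={ 5/128, 3/64, 1/16, 1/8, 1/4, 1/2, 1 } gives 9/256
step 10: add blue to get brrrrrbrrb; options L={ 0, 1/32, 9/256 } R={ 5/128, 3/64, 1/16, 1/8, 1/4, 1/2, 1 } gives 19/512
step 11: add red to get brrrrrbrrbr; options L={ 0, 1/32, 9/256 } R={ 19/512, 5/128, 3/64, 1/16, 1/8, 1/4, 1/2, 1 } gives 37/1024
step 12: add blue to get brrrrrbrrbrb; options L={ 0, 1/32, 9/256, 37/1024 } R={ 19/512, 5/128, 3/64, 1/16, 1/8, 1/4, 1/2, 1 } gives 75/2048
step 13: add blue to get brrrrrbrrbrbb; options L={ 0, 1/32, 9/256, 37/1024, 75/2048 } R={ 19/512, 5/128, 3/64, 1/16, 1/8, 1/4, 1/2, 1 } gives 151/4096
step 14: add red to get brrrrrbrrbrbbr; options L={ 0, 1/32, 9/256, 37/1024, 75/2048 } R={ 151/4096, 19/512, 5/128, 3/64, 1/16, 1/8, 1/4, 1/2, 1 } gives 301/8192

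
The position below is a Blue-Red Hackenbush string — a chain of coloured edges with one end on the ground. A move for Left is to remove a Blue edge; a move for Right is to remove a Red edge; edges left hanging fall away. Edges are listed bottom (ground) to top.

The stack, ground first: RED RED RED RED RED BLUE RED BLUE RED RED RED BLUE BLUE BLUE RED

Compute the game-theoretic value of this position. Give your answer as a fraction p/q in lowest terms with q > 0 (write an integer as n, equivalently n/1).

-4835/1024

edge 1 of 15 (RED): { · | 0 } → -1
edge 2 of 15 (RED): { · | -1,0 } → -2
edge 3 of 15 (RED): { · | -2,-1,0 } → -3
edge 4 of 15 (RED): { · | -3,-2,-1,0 } → -4
edge 5 of 15 (RED): { · | -4,-3,-2,-1,0 } → -5
edge 6 of 15 (BLUE): { -5 | -4,-3,-2,-1,0 } → -9/2
edge 7 of 15 (RED): { -5 | -9/2,-4,-3,-2,-1,0 } → -19/4
edge 8 of 15 (BLUE): { -5,-19/4 | -9/2,-4,-3,-2,-1,0 } → -37/8
edge 9 of 15 (RED): { -5,-19/4 | -37/8,-9/2,-4,-3,-2,-1,0 } → -75/16
edge 10 of 15 (RED): { -5,-19/4 | -75/16,-37/8,-9/2,-4,-3,-2,-1,0 } → -151/32
edge 11 of 15 (RED): { -5,-19/4 | -151/32,-75/16,-37/8,-9/2,-4,-3,-2,-1,0 } → -303/64
edge 12 of 15 (BLUE): { -5,-19/4,-303/64 | -151/32,-75/16,-37/8,-9/2,-4,-3,-2,-1,0 } → -605/128
edge 13 of 15 (BLUE): { -5,-19/4,-303/64,-605/128 | -151/32,-75/16,-37/8,-9/2,-4,-3,-2,-1,0 } → -1209/256
edge 14 of 15 (BLUE): { -5,-19/4,-303/64,-605/128,-1209/256 | -151/32,-75/16,-37/8,-9/2,-4,-3,-2,-1,0 } → -2417/512
edge 15 of 15 (RED): { -5,-19/4,-303/64,-605/128,-1209/256 | -2417/512,-151/32,-75/16,-37/8,-9/2,-4,-3,-2,-1,0 } → -4835/1024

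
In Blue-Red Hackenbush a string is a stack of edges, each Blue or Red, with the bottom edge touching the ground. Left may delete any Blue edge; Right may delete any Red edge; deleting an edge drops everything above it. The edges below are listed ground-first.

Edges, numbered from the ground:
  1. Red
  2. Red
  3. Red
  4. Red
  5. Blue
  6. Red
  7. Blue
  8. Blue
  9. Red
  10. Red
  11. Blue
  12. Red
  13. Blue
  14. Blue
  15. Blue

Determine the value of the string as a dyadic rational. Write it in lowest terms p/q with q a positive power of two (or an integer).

-7377/2048

Prefix values for Red Red Red Red Blue Red Blue Blue Red Red Blue Red Blue Blue Blue via {L|R} + simplicity:
R: Left { · }, Right { 0 } = simplest -1
RR: Left { · }, Right { -1; 0 } = simplest -2
RRR: Left { · }, Right { -2; -1; 0 } = simplest -3
RRRR: Left { · }, Right { -3; -2; -1; 0 } = simplest -4
RRRRB: Left { -4 }, Right { -3; -2; -1; 0 } = simplest -7/2
RRRRBR: Left { -4 }, Right { -7/2; -3; -2; -1; 0 } = simplest -15/4
RRRRBRB: Left { -4; -15/4 }, Right { -7/2; -3; -2; -1; 0 } = simplest -29/8
RRRRBRBB: Left { -4; -15/4; -29/8 }, Right { -7/2; -3; -2; -1; 0 } = simplest -57/16
RRRRBRBBR: Left { -4; -15/4; -29/8 }, Right { -57/16; -7/2; -3; -2; -1; 0 } = simplest -115/32
RRRRBRBBRR: Left { -4; -15/4; -29/8 }, Right { -115/32; -57/16; -7/2; -3; -2; -1; 0 } = simplest -231/64
RRRRBRBBRRB: Left { -4; -15/4; -29/8; -231/64 }, Right { -115/32; -57/16; -7/2; -3; -2; -1; 0 } = simplest -461/128
RRRRBRBBRRBR: Left { -4; -15/4; -29/8; -231/64 }, Right { -461/128; -115/32; -57/16; -7/2; -3; -2; -1; 0 } = simplest -923/256
RRRRBRBBRRBRB: Left { -4; -15/4; -29/8; -231/64; -923/256 }, Right { -461/128; -115/32; -57/16; -7/2; -3; -2; -1; 0 } = simplest -1845/512
RRRRBRBBRRBRBB: Left { -4; -15/4; -29/8; -231/64; -923/256; -1845/512 }, Right { -461/128; -115/32; -57/16; -7/2; -3; -2; -1; 0 } = simplest -3689/1024
RRRRBRBBRRBRBBB: Left { -4; -15/4; -29/8; -231/64; -923/256; -1845/512; -3689/1024 }, Right { -461/128; -115/32; -57/16; -7/2; -3; -2; -1; 0 } = simplest -7377/2048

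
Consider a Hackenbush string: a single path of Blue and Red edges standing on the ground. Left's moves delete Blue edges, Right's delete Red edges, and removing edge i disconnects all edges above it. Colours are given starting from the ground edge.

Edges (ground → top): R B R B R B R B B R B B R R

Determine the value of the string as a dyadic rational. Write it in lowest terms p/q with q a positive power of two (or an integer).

1 of 14 · R · max L −∞ · min R 0 gives -1
2 of 14 · RB · max L -1 · min R 0 gives -1/2
3 of 14 · RBR · max L -1 · min R -1/2 gives -3/4
4 of 14 · RBRB · max L -3/4 · min R -1/2 gives -5/8
5 of 14 · RBRBR · max L -3/4 · min R -5/8 gives -11/16
6 of 14 · RBRBRB · max L -11/16 · min R -5/8 gives -21/32
7 of 14 · RBRBRBR · max L -11/16 · min R -21/32 gives -43/64
8 of 14 · RBRBRBRB · max L -43/64 · min R -21/32 gives -85/128
9 of 14 · RBRBRBRBB · max L -85/128 · min R -21/32 gives -169/256
10 of 14 · RBRBRBRBBR · max L -85/128 · min R -169/256 gives -339/512
11 of 14 · RBRBRBRBBRB · max L -339/512 · min R -169/256 gives -677/1024
12 of 14 · RBRBRBRBBRBB · max L -677/1024 · min R -169/256 gives -1353/2048
13 of 14 · RBRBRBRBBRBBR · max L -677/1024 · min R -1353/2048 gives -2707/4096
14 of 14 · RBRBRBRBBRBBRR · max L -677/1024 · min R -2707/4096 gives -5415/8192

-5415/8192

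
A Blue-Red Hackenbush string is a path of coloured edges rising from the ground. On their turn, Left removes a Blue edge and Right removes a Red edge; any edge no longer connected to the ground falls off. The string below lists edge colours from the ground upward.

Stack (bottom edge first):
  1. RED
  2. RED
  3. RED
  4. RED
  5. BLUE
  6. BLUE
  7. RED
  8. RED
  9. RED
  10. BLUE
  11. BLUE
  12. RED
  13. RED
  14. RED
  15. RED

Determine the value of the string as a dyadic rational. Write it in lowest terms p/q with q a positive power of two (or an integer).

-7071/2048

g_1 [R]  L=[none]  R=[0]  => -1
g_2 [RR]  L=[none]  R=[-1 0]  => -2
g_3 [RRR]  L=[none]  R=[-2 -1 0]  => -3
g_4 [RRRR]  L=[none]  R=[-3 -2 -1 0]  => -4
g_5 [RRRRB]  L=[-4]  R=[-3 -2 -1 0]  => -7/2
g_6 [RRRRBB]  L=[-4 -7/2]  R=[-3 -2 -1 0]  => -13/4
g_7 [RRRRBBR]  L=[-4 -7/2]  R=[-13/4 -3 -2 -1 0]  => -27/8
g_8 [RRRRBBRR]  L=[-4 -7/2]  R=[-27/8 -13/4 -3 -2 -1 0]  => -55/16
g_9 [RRRRBBRRR]  L=[-4 -7/2]  R=[-55/16 -27/8 -13/4 -3 -2 -1 0]  => -111/32
g_10 [RRRRBBRRRB]  L=[-4 -7/2 -111/32]  R=[-55/16 -27/8 -13/4 -3 -2 -1 0]  => -221/64
g_11 [RRRRBBRRRBB]  L=[-4 -7/2 -111/32 -221/64]  R=[-55/16 -27/8 -13/4 -3 -2 -1 0]  => -441/128
g_12 [RRRRBBRRRBBR]  L=[-4 -7/2 -111/32 -221/64]  R=[-441/128 -55/16 -27/8 -13/4 -3 -2 -1 0]  => -883/256
g_13 [RRRRBBRRRBBRR]  L=[-4 -7/2 -111/32 -221/64]  R=[-883/256 -441/128 -55/16 -27/8 -13/4 -3 -2 -1 0]  => -1767/512
g_14 [RRRRBBRRRBBRRR]  L=[-4 -7/2 -111/32 -221/64]  R=[-1767/512 -883/256 -441/128 -55/16 -27/8 -13/4 -3 -2 -1 0]  => -3535/1024
g_15 [RRRRBBRRRBBRRRR]  L=[-4 -7/2 -111/32 -221/64]  R=[-3535/1024 -1767/512 -883/256 -441/128 -55/16 -27/8 -13/4 -3 -2 -1 0]  => -7071/2048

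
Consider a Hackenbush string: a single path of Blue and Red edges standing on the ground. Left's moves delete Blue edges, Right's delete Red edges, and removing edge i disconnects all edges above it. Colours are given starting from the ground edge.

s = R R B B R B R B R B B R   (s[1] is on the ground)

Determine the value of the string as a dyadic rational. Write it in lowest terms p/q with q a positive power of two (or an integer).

-1363/1024

Recurse on prefixes of the 12-edge string R R B B R B R B R B B R:
step 1: add R to get R; options L={ · } R={ 0 } so -1
step 2: add R to get RR; options L={ · } R={ -1, 0 } so -2
step 3: add B to get RRB; options L={ -2 } R={ -1, 0 } so -3/2
step 4: add B to get RRBB; options L={ -2, -3/2 } R={ -1, 0 } so -5/4
step 5: add R to get RRBBR; options L={ -2, -3/2 } R={ -5/4, -1, 0 } so -11/8
step 6: add B to get RRBBRB; options L={ -2, -3/2, -11/8 } R={ -5/4, -1, 0 } so -21/16
step 7: add R to get RRBBRBR; options L={ -2, -3/2, -11/8 } R={ -21/16, -5/4, -1, 0 } so -43/32
step 8: add B to get RRBBRBRB; options L={ -2, -3/2, -11/8, -43/32 } R={ -21/16, -5/4, -1, 0 } so -85/64
step 9: add R to get RRBBRBRBR; options L={ -2, -3/2, -11/8, -43/32 } R={ -85/64, -21/16, -5/4, -1, 0 } so -171/128
step 10: add B to get RRBBRBRBRB; options L={ -2, -3/2, -11/8, -43/32, -171/128 } R={ -85/64, -21/16, -5/4, -1, 0 } so -341/256
step 11: add B to get RRBBRBRBRBB; options L={ -2, -3/2, -11/8, -43/32, -171/128, -341/256 } R={ -85/64, -21/16, -5/4, -1, 0 } so -681/512
step 12: add R to get RRBBRBRBRBBR; options L={ -2, -3/2, -11/8, -43/32, -171/128, -341/256 } R={ -681/512, -85/64, -21/16, -5/4, -1, 0 } so -1363/1024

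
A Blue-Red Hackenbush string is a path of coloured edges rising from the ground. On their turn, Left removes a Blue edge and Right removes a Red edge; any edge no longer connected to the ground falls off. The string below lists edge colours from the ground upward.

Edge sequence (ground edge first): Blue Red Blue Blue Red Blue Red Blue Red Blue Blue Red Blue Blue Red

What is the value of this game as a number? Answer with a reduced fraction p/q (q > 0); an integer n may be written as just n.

13677/16384

1 of 15 · B · max L 0 · min R +∞ -> 1
2 of 15 · BR · max L 0 · min R 1 -> 1/2
3 of 15 · BRB · max L 1/2 · min R 1 -> 3/4
4 of 15 · BRBB · max L 3/4 · min R 1 -> 7/8
5 of 15 · BRBBR · max L 3/4 · min R 7/8 -> 13/16
6 of 15 · BRBBRB · max L 13/16 · min R 7/8 -> 27/32
7 of 15 · BRBBRBR · max L 13/16 · min R 27/32 -> 53/64
8 of 15 · BRBBRBRB · max L 53/64 · min R 27/32 -> 107/128
9 of 15 · BRBBRBRBR · max L 53/64 · min R 107/128 -> 213/256
10 of 15 · BRBBRBRBRB · max L 213/256 · min R 107/128 -> 427/512
11 of 15 · BRBBRBRBRBB · max L 427/512 · min R 107/128 -> 855/1024
12 of 15 · BRBBRBRBRBBR · max L 427/512 · min R 855/1024 -> 1709/2048
13 of 15 · BRBBRBRBRBBRB · max L 1709/2048 · min R 855/1024 -> 3419/4096
14 of 15 · BRBBRBRBRBBRBB · max L 3419/4096 · min R 855/1024 -> 6839/8192
15 of 15 · BRBBRBRBRBBRBBR · max L 3419/4096 · min R 6839/8192 -> 13677/16384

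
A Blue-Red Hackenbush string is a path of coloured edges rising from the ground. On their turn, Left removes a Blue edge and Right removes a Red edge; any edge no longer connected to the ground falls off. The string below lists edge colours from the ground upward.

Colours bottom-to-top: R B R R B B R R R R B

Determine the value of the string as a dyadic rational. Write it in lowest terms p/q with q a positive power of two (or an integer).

val(R) = { (no moves) | 0 } ⇒ -1
val(RB) = { -1 | 0 } ⇒ -1/2
val(RBR) = { -1 | -1/2, 0 } ⇒ -3/4
val(RBRR) = { -1 | -3/4, -1/2, 0 } ⇒ -7/8
val(RBRRB) = { -1, -7/8 | -3/4, -1/2, 0 } ⇒ -13/16
val(RBRRBB) = { -1, -7/8, -13/16 | -3/4, -1/2, 0 } ⇒ -25/32
val(RBRRBBR) = { -1, -7/8, -13/16 | -25/32, -3/4, -1/2, 0 } ⇒ -51/64
val(RBRRBBRR) = { -1, -7/8, -13/16 | -51/64, -25/32, -3/4, -1/2, 0 } ⇒ -103/128
val(RBRRBBRRR) = { -1, -7/8, -13/16 | -103/128, -51/64, -25/32, -3/4, -1/2, 0 } ⇒ -207/256
val(RBRRBBRRRR) = { -1, -7/8, -13/16 | -207/256, -103/128, -51/64, -25/32, -3/4, -1/2, 0 } ⇒ -415/512
val(RBRRBBRRRRB) = { -1, -7/8, -13/16, -415/512 | -207/256, -103/128, -51/64, -25/32, -3/4, -1/2, 0 } ⇒ -829/1024

-829/1024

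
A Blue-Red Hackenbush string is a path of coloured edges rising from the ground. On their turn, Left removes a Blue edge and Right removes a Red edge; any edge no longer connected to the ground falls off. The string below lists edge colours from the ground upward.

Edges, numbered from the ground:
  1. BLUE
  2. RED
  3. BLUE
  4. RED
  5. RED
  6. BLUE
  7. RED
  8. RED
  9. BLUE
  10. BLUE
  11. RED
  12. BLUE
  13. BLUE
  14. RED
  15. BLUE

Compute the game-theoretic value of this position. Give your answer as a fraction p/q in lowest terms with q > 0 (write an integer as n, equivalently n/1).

Prefix values for BLUE RED BLUE RED RED BLUE RED RED BLUE BLUE RED BLUE BLUE RED BLUE via {L|R} + simplicity:
1 of 15 · B · max L 0 · min R +∞ -> 1
2 of 15 · BR · max L 0 · min R 1 -> 1/2
3 of 15 · BRB · max L 1/2 · min R 1 -> 3/4
4 of 15 · BRBR · max L 1/2 · min R 3/4 -> 5/8
5 of 15 · BRBRR · max L 1/2 · min R 5/8 -> 9/16
6 of 15 · BRBRRB · max L 9/16 · min R 5/8 -> 19/32
7 of 15 · BRBRRBR · max L 9/16 · min R 19/32 -> 37/64
8 of 15 · BRBRRBRR · max L 9/16 · min R 37/64 -> 73/128
9 of 15 · BRBRRBRRB · max L 73/128 · min R 37/64 -> 147/256
10 of 15 · BRBRRBRRBB · max L 147/256 · min R 37/64 -> 295/512
11 of 15 · BRBRRBRRBBR · max L 147/256 · min R 295/512 -> 589/1024
12 of 15 · BRBRRBRRBBRB · max L 589/1024 · min R 295/512 -> 1179/2048
13 of 15 · BRBRRBRRBBRBB · max L 1179/2048 · min R 295/512 -> 2359/4096
14 of 15 · BRBRRBRRBBRBBR · max L 1179/2048 · min R 2359/4096 -> 4717/8192
15 of 15 · BRBRRBRRBBRBBRB · max L 4717/8192 · min R 2359/4096 -> 9435/16384

9435/16384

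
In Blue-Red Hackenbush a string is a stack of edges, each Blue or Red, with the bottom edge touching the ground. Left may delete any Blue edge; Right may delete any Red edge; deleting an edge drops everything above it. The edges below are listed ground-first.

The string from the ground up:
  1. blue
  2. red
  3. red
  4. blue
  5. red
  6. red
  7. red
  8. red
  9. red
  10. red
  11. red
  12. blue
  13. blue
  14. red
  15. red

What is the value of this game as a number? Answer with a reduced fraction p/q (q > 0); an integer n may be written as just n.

step 1: add blue to get b; options L={ 0 } R={ — } — 1
step 2: add red to get br; options L={ 0 } R={ 1 } — 1/2
step 3: add red to get brr; options L={ 0 } R={ 1/2, 1 } — 1/4
step 4: add blue to get brrb; options L={ 0, 1/4 } R={ 1/2, 1 } — 3/8
step 5: add red to get brrbr; options L={ 0, 1/4 } R={ 3/8, 1/2, 1 } — 5/16
step 6: add red to get brrbrr; options L={ 0, 1/4 } R={ 5/16, 3/8, 1/2, 1 } — 9/32
step 7: add red to get brrbrrr; options L={ 0, 1/4 } R={ 9/32, 5/16, 3/8, 1/2, 1 } — 17/64
step 8: add red to get brrbrrrr; options L={ 0, 1/4 } R={ 17/64, 9/32, 5/16, 3/8, 1/2, 1 } — 33/128
step 9: add red to get brrbrrrrr; options L={ 0, 1/4 } R={ 33/128, 17/64, 9/32, 5/16, 3/8, 1/2, 1 } — 65/256
step 10: add red to get brrbrrrrrr; options L={ 0, 1/4 } R={ 65/256, 33/128, 17/64, 9/32, 5/16, 3/8, 1/2, 1 } — 129/512
step 11: add red to get brrbrrrrrrr; options L={ 0, 1/4 } R={ 129/512, 65/256, 33/128, 17/64, 9/32, 5/16, 3/8, 1/2, 1 } — 257/1024
step 12: add blue to get brrbrrrrrrrb; options L={ 0, 1/4, 257/1024 } R={ 129/512, 65/256, 33/128, 17/64, 9/32, 5/16, 3/8, 1/2, 1 } — 515/2048
step 13: add blue to get brrbrrrrrrrbb; options L={ 0, 1/4, 257/1024, 515/2048 } R={ 129/512, 65/256, 33/128, 17/64, 9/32, 5/16, 3/8, 1/2, 1 } — 1031/4096
step 14: add red to get brrbrrrrrrrbbr; options L={ 0, 1/4, 257/1024, 515/2048 } R={ 1031/4096, 129/512, 65/256, 33/128, 17/64, 9/32, 5/16, 3/8, 1/2, 1 } — 2061/8192
step 15: add red to get brrbrrrrrrrbbrr; options L={ 0, 1/4, 257/1024, 515/2048 } R={ 2061/8192, 1031/4096, 129/512, 65/256, 33/128, 17/64, 9/32, 5/16, 3/8, 1/2, 1 } — 4121/16384

4121/16384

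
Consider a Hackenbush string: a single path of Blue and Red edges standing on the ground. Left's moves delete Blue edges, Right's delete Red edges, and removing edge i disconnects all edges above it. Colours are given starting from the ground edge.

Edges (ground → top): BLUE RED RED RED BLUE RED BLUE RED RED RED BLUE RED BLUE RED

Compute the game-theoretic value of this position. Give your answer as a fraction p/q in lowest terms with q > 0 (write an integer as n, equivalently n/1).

1301/8192

value(B) = { 0 | none } gives 1
value(BR) = { 0 | 1 } gives 1/2
value(BRR) = { 0 | 1/2, 1 } gives 1/4
value(BRRR) = { 0 | 1/4, 1/2, 1 } gives 1/8
value(BRRRB) = { 0, 1/8 | 1/4, 1/2, 1 } gives 3/16
value(BRRRBR) = { 0, 1/8 | 3/16, 1/4, 1/2, 1 } gives 5/32
value(BRRRBRB) = { 0, 1/8, 5/32 | 3/16, 1/4, 1/2, 1 } gives 11/64
value(BRRRBRBR) = { 0, 1/8, 5/32 | 11/64, 3/16, 1/4, 1/2, 1 } gives 21/128
value(BRRRBRBRR) = { 0, 1/8, 5/32 | 21/128, 11/64, 3/16, 1/4, 1/2, 1 } gives 41/256
value(BRRRBRBRRR) = { 0, 1/8, 5/32 | 41/256, 21/128, 11/64, 3/16, 1/4, 1/2, 1 } gives 81/512
value(BRRRBRBRRRB) = { 0, 1/8, 5/32, 81/512 | 41/256, 21/128, 11/64, 3/16, 1/4, 1/2, 1 } gives 163/1024
value(BRRRBRBRRRBR) = { 0, 1/8, 5/32, 81/512 | 163/1024, 41/256, 21/128, 11/64, 3/16, 1/4, 1/2, 1 } gives 325/2048
value(BRRRBRBRRRBRB) = { 0, 1/8, 5/32, 81/512, 325/2048 | 163/1024, 41/256, 21/128, 11/64, 3/16, 1/4, 1/2, 1 } gives 651/4096
value(BRRRBRBRRRBRBR) = { 0, 1/8, 5/32, 81/512, 325/2048 | 651/4096, 163/1024, 41/256, 21/128, 11/64, 3/16, 1/4, 1/2, 1 } gives 1301/8192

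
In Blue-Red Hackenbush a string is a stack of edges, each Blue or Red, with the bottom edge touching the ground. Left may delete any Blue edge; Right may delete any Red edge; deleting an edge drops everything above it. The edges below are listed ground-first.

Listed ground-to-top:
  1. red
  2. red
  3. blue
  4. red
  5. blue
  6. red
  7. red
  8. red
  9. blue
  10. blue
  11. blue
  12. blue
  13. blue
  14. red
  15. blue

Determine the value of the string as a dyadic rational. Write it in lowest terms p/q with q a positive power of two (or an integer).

Prefix values for red red blue red blue red red red blue blue blue blue blue red blue via {L|R} + simplicity:
r: Left { — }, Right { 0 } => simplest -1
rr: Left { — }, Right { -1, 0 } => simplest -2
rrb: Left { -2 }, Right { -1, 0 } => simplest -3/2
rrbr: Left { -2 }, Right { -3/2, -1, 0 } => simplest -7/4
rrbrb: Left { -2, -7/4 }, Right { -3/2, -1, 0 } => simplest -13/8
rrbrbr: Left { -2, -7/4 }, Right { -13/8, -3/2, -1, 0 } => simplest -27/16
rrbrbrr: Left { -2, -7/4 }, Right { -27/16, -13/8, -3/2, -1, 0 } => simplest -55/32
rrbrbrrr: Left { -2, -7/4 }, Right { -55/32, -27/16, -13/8, -3/2, -1, 0 } => simplest -111/64
rrbrbrrrb: Left { -2, -7/4, -111/64 }, Right { -55/32, -27/16, -13/8, -3/2, -1, 0 } => simplest -221/128
rrbrbrrrbb: Left { -2, -7/4, -111/64, -221/128 }, Right { -55/32, -27/16, -13/8, -3/2, -1, 0 } => simplest -441/256
rrbrbrrrbbb: Left { -2, -7/4, -111/64, -221/128, -441/256 }, Right { -55/32, -27/16, -13/8, -3/2, -1, 0 } => simplest -881/512
rrbrbrrrbbbb: Left { -2, -7/4, -111/64, -221/128, -441/256, -881/512 }, Right { -55/32, -27/16, -13/8, -3/2, -1, 0 } => simplest -1761/1024
rrbrbrrrbbbbb: Left { -2, -7/4, -111/64, -221/128, -441/256, -881/512, -1761/1024 }, Right { -55/32, -27/16, -13/8, -3/2, -1, 0 } => simplest -3521/2048
rrbrbrrrbbbbbr: Left { -2, -7/4, -111/64, -221/128, -441/256, -881/512, -1761/1024 }, Right { -3521/2048, -55/32, -27/16, -13/8, -3/2, -1, 0 } => simplest -7043/4096
rrbrbrrrbbbbbrb: Left { -2, -7/4, -111/64, -221/128, -441/256, -881/512, -1761/1024, -7043/4096 }, Right { -3521/2048, -55/32, -27/16, -13/8, -3/2, -1, 0 } => simplest -14085/8192

-14085/8192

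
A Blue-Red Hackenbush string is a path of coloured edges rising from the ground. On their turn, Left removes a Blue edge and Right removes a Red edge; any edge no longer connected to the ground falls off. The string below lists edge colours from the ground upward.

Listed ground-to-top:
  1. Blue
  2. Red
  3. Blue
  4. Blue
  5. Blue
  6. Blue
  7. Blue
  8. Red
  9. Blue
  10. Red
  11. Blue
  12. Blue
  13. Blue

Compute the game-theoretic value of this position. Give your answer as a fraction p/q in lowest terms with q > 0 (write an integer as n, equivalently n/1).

4015/4096

1 of 13 · B · max L 0 · min R +∞ => 1
2 of 13 · BR · max L 0 · min R 1 => 1/2
3 of 13 · BRB · max L 1/2 · min R 1 => 3/4
4 of 13 · BRBB · max L 3/4 · min R 1 => 7/8
5 of 13 · BRBBB · max L 7/8 · min R 1 => 15/16
6 of 13 · BRBBBB · max L 15/16 · min R 1 => 31/32
7 of 13 · BRBBBBB · max L 31/32 · min R 1 => 63/64
8 of 13 · BRBBBBBR · max L 31/32 · min R 63/64 => 125/128
9 of 13 · BRBBBBBRB · max L 125/128 · min R 63/64 => 251/256
10 of 13 · BRBBBBBRBR · max L 125/128 · min R 251/256 => 501/512
11 of 13 · BRBBBBBRBRB · max L 501/512 · min R 251/256 => 1003/1024
12 of 13 · BRBBBBBRBRBB · max L 1003/1024 · min R 251/256 => 2007/2048
13 of 13 · BRBBBBBRBRBBB · max L 2007/2048 · min R 251/256 => 4015/4096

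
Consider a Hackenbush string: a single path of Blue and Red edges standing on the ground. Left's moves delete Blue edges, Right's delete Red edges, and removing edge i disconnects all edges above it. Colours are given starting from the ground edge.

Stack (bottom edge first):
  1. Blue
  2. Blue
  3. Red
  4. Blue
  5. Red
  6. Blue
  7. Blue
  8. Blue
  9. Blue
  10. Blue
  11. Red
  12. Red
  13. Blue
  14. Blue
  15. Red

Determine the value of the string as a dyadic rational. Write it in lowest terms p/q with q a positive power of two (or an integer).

Recurse on prefixes of the 15-edge string Blue Blue Red Blue Red Blue Blue Blue Blue Blue Red Red Blue Blue Red:
edge 1 of 15 (Blue): { 0 | · } => 1
edge 2 of 15 (Blue): { 0,1 | · } => 2
edge 3 of 15 (Red): { 0,1 | 2 } => 3/2
edge 4 of 15 (Blue): { 0,1,3/2 | 2 } => 7/4
edge 5 of 15 (Red): { 0,1,3/2 | 7/4,2 } => 13/8
edge 6 of 15 (Blue): { 0,1,3/2,13/8 | 7/4,2 } => 27/16
edge 7 of 15 (Blue): { 0,1,3/2,13/8,27/16 | 7/4,2 } => 55/32
edge 8 of 15 (Blue): { 0,1,3/2,13/8,27/16,55/32 | 7/4,2 } => 111/64
edge 9 of 15 (Blue): { 0,1,3/2,13/8,27/16,55/32,111/64 | 7/4,2 } => 223/128
edge 10 of 15 (Blue): { 0,1,3/2,13/8,27/16,55/32,111/64,223/128 | 7/4,2 } => 447/256
edge 11 of 15 (Red): { 0,1,3/2,13/8,27/16,55/32,111/64,223/128 | 447/256,7/4,2 } => 893/512
edge 12 of 15 (Red): { 0,1,3/2,13/8,27/16,55/32,111/64,223/128 | 893/512,447/256,7/4,2 } => 1785/1024
edge 13 of 15 (Blue): { 0,1,3/2,13/8,27/16,55/32,111/64,223/128,1785/1024 | 893/512,447/256,7/4,2 } => 3571/2048
edge 14 of 15 (Blue): { 0,1,3/2,13/8,27/16,55/32,111/64,223/128,1785/1024,3571/2048 | 893/512,447/256,7/4,2 } => 7143/4096
edge 15 of 15 (Red): { 0,1,3/2,13/8,27/16,55/32,111/64,223/128,1785/1024,3571/2048 | 7143/4096,893/512,447/256,7/4,2 } => 14285/8192

14285/8192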